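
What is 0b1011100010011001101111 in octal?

Group the bits in threes: 001 011 100 010 011 001 101 111 → 13423157.

0o13423157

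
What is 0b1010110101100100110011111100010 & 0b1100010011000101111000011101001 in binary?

0b1000010001000100110000011100000

AND bit by bit (1 only where both bits are 1):
  1010110101100100110011111100010
& 1100010011000101111000011101001
= 1000010001000100110000011100000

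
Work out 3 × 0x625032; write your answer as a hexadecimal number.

0x126F096

Multiply each base-16 digit by 3, carrying:
  2×3 = 6 → write 6
  3×3 = 9 → write 9
  0×3 = 0 → write 0
  5×3 = 15 → write F
  2×3 = 6 → write 6
  6×3 = 18 → write 2 carry 1
  remaining carry: 1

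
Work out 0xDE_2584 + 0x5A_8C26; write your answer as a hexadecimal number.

0x138B1AA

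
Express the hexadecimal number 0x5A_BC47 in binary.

0b10110101011110001000111

Expand each hex digit to 4 bits: 5=0101 A=1010 B=1011 C=1100 4=0100 7=0111.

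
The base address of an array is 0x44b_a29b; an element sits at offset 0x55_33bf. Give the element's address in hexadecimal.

Add column by column in base 16, right to left:
  b+f = a carry 1
  9+b+1 = 5 carry 1
  2+3+1 = 6
  a+3 = d
  b+5 = 0 carry 1
  4+5+1 = a
  4+0 = 4

0x4a0d65a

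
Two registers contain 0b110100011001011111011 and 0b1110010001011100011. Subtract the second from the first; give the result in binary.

0b100110001000000011000

Subtract column by column in base 2:
  1-1 → 0
  1-1 → 0
  0-0 → 0
  1-0 → 1
  1-0 → 1
  1-1 → 0
  1-1 → 0
  1-1 → 0
  0-0 → 0
  1-1 → 0
  0-0 → 0
  0-0 → 0
  1-0 → 1
  1-1 → 0
  0-0 → 0
  0-0 → 0
  0-1 → 1 (borrow)
  1-1-1 → 1 (borrow)
  0-1-1 → 0 (borrow)
  1-0-1 → 0
  1-0 → 1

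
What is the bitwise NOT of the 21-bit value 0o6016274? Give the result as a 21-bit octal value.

0o1761503

Each oct digit d becomes 7−d:
  6→1, 0→7, 1→6, 6→1, 2→5, 7→0, 4→3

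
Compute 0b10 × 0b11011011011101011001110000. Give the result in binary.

0b110110110111010110011100000

Multiply each base-2 digit by 2, carrying:
  0×2 = 0 → write 0
  0×2 = 0 → write 0
  0×2 = 0 → write 0
  0×2 = 0 → write 0
  1×2 = 2 → write 0 carry 1
  1×2+1 = 3 → write 1 carry 1
  1×2+1 = 3 → write 1 carry 1
  0×2+1 = 1 → write 1
  0×2 = 0 → write 0
  1×2 = 2 → write 0 carry 1
  1×2+1 = 3 → write 1 carry 1
  0×2+1 = 1 → write 1
  1×2 = 2 → write 0 carry 1
  0×2+1 = 1 → write 1
  1×2 = 2 → write 0 carry 1
  1×2+1 = 3 → write 1 carry 1
  1×2+1 = 3 → write 1 carry 1
  0×2+1 = 1 → write 1
  1×2 = 2 → write 0 carry 1
  1×2+1 = 3 → write 1 carry 1
  0×2+1 = 1 → write 1
  1×2 = 2 → write 0 carry 1
  1×2+1 = 3 → write 1 carry 1
  0×2+1 = 1 → write 1
  1×2 = 2 → write 0 carry 1
  1×2+1 = 3 → write 1 carry 1
  remaining carry: 1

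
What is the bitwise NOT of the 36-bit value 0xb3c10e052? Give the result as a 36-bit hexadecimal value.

0x4c3ef1fad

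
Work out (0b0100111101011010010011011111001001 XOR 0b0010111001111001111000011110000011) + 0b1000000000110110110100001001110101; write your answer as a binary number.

0b1110000101011010011111001010111111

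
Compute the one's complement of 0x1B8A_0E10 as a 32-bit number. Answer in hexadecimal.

Each hex digit d becomes F−d:
  1→E, B→4, 8→7, A→5, 0→F, E→1, 1→E, 0→F

0xE475F1EF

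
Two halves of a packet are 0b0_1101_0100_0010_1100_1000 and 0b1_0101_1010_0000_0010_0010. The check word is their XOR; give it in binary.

XOR bit by bit (1 where the bits differ):
  011010100001011001000
^ 101011010000000100010
= 110001110001011101010

0b110001110001011101010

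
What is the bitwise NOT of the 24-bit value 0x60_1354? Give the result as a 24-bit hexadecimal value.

Each hex digit d becomes F−d:
  6→9, 0→F, 1→E, 3→C, 5→A, 4→B

0x9FECAB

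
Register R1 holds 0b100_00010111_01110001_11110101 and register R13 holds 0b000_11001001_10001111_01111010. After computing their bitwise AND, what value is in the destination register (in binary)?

AND bit by bit (1 only where both bits are 1):
  100000101110111000111110101
& 000110010011000111101111010
= 000000000010000000101110000

0b000000000010000000101110000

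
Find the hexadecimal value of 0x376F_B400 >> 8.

0x376FB4

Shifting right by 8 bits = 2 hex digits: drop the last 2.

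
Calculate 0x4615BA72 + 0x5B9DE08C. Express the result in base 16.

Add column by column in base 16, right to left:
  2+C = E
  7+8 = F
  A+0 = A
  B+E = 9 carry 1
  5+D+1 = 3 carry 1
  1+9+1 = B
  6+B = 1 carry 1
  4+5+1 = A

0xA1B39AFE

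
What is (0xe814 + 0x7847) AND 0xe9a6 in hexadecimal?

Add column by column in base 16, right to left:
  4+7 = b
  1+4 = 5
  8+8 = 0 carry 1
  e+7+1 = 6 carry 1
  final carry 1
Sum = 0x1605b; now AND with 0xe9a6:
  1&0=0, 6&e=6, 0&9=0, 5&a=0, b&6=2

0x6002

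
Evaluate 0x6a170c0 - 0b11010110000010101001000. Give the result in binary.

0b110001101100110101101111000

0x6a170c0 = 0b110101000010111000011000000 in binary.
Subtract column by column in base 2:
  0-0 → 0
  0-0 → 0
  0-0 → 0
  0-1 → 1 (borrow)
  0-0-1 → 1 (borrow)
  0-0-1 → 1 (borrow)
  1-1-1 → 1 (borrow)
  1-0-1 → 0
  0-1 → 1 (borrow)
  0-0-1 → 1 (borrow)
  0-1-1 → 0 (borrow)
  0-0-1 → 1 (borrow)
  1-0-1 → 0
  1-0 → 1
  1-0 → 1
  0-0 → 0
  1-1 → 0
  0-1 → 1 (borrow)
  0-0-1 → 1 (borrow)
  0-1-1 → 0 (borrow)
  0-0-1 → 1 (borrow)
  1-1-1 → 1 (borrow)
  0-1-1 → 0 (borrow)
  1-0-1 → 0
  0-0 → 0
  1-0 → 1
  1-0 → 1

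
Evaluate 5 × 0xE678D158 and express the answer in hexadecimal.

Multiply each base-16 digit by 5, carrying:
  8×5 = 40 → write 8 carry 2
  5×5+2 = 27 → write B carry 1
  1×5+1 = 6 → write 6
  D×5 = 65 → write 1 carry 4
  8×5+4 = 44 → write C carry 2
  7×5+2 = 37 → write 5 carry 2
  6×5+2 = 32 → write 0 carry 2
  E×5+2 = 72 → write 8 carry 4
  remaining carry: 4

0x4805C16B8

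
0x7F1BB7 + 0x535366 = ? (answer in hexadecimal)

Add column by column in base 16, right to left:
  7+6 = D
  B+6 = 1 carry 1
  B+3+1 = F
  1+5 = 6
  F+3 = 2 carry 1
  7+5+1 = D

0xD26F1D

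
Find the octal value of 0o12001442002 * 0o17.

0o226027376036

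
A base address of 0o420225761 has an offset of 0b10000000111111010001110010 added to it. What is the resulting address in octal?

0o621220143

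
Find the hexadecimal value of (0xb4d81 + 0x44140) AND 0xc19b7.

0xc0881

Add column by column in base 16, right to left:
  1+0 = 1
  8+4 = c
  d+1 = e
  4+4 = 8
  b+4 = f
Sum = 0xf8ec1; now AND with 0xc19b7:
  f&c=c, 8&1=0, e&9=8, c&b=8, 1&7=1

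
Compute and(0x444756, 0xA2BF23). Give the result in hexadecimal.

AND each hex digit independently (no carries):
  4&A=0, 4&2=0, 4&B=0, 7&F=7, 5&2=0, 6&3=2

0x000702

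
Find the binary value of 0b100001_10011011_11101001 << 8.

0b100001100110111110100100000000

Left shift by 8: append 8 zero bits.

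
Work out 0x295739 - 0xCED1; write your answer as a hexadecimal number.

Subtract column by column in base 16:
  9-1 → 8
  3-D → 6 (borrow)
  7-E-1 → 8 (borrow)
  5-C-1 → 8 (borrow)
  9-0-1 → 8
  2-0 → 2

0x288868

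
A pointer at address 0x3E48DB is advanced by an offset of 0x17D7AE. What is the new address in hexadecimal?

0x562089

Add column by column in base 16, right to left:
  B+E = 9 carry 1
  D+A+1 = 8 carry 1
  8+7+1 = 0 carry 1
  4+D+1 = 2 carry 1
  E+7+1 = 6 carry 1
  3+1+1 = 5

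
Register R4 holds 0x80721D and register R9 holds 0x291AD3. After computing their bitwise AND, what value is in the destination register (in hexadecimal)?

0x001211

AND each hex digit independently (no carries):
  8&2=0, 0&9=0, 7&1=1, 2&A=2, 1&D=1, D&3=1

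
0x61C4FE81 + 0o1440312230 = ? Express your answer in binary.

0b1101110010001101001001100011001

0x61C4FE81 = 0b1100001110001001111111010000001 in binary.
0o1440312230 = 0b1100100000011001010010011000 in binary.
Add column by column in base 2, right to left:
  1+0 = 1
  0+0 = 0
  0+0 = 0
  0+1 = 1
  0+1 = 1
  0+0 = 0
  0+0 = 0
  1+1 = 0 carry 1
  0+0+1 = 1
  1+0 = 1
  1+1 = 0 carry 1
  1+0+1 = 0 carry 1
  1+1+1 = 1 carry 1
  1+0+1 = 0 carry 1
  1+0+1 = 0 carry 1
  1+1+1 = 1 carry 1
  0+1+1 = 0 carry 1
  0+0+1 = 1
  1+0 = 1
  0+0 = 0
  0+0 = 0
  0+0 = 0
  1+0 = 1
  1+1 = 0 carry 1
  1+0+1 = 0 carry 1
  0+0+1 = 1
  0+1 = 1
  0+1 = 1
  0+0 = 0
  1+0 = 1
  1+0 = 1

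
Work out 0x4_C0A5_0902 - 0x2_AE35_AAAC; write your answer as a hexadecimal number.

0x2126F5E56

Subtract column by column in base 16:
  2-C → 6 (borrow)
  0-A-1 → 5 (borrow)
  9-A-1 → E (borrow)
  0-A-1 → 5 (borrow)
  5-5-1 → F (borrow)
  A-3-1 → 6
  0-E → 2 (borrow)
  C-A-1 → 1
  4-2 → 2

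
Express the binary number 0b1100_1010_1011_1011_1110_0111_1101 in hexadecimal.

0xCABBE7D

Group the bits into nibbles: 1100 1010 1011 1011 1110 0111 1101 → CABBE7D.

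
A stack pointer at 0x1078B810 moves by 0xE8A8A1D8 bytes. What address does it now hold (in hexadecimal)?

0xF92159E8

Add column by column in base 16, right to left:
  0+8 = 8
  1+D = E
  8+1 = 9
  B+A = 5 carry 1
  8+8+1 = 1 carry 1
  7+A+1 = 2 carry 1
  0+8+1 = 9
  1+E = F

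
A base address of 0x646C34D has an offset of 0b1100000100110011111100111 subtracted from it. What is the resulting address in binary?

0b100110001000101101101100110

0x646C34D = 0b110010001101100001101001101 in binary.
Subtract column by column in base 2:
  1-1 → 0
  0-1 → 1 (borrow)
  1-1-1 → 1 (borrow)
  1-0-1 → 0
  0-0 → 0
  0-1 → 1 (borrow)
  1-1-1 → 1 (borrow)
  0-1-1 → 0 (borrow)
  1-1-1 → 1 (borrow)
  1-1-1 → 1 (borrow)
  0-1-1 → 0 (borrow)
  0-0-1 → 1 (borrow)
  0-0-1 → 1 (borrow)
  0-1-1 → 0 (borrow)
  1-1-1 → 1 (borrow)
  1-0-1 → 0
  0-0 → 0
  1-1 → 0
  1-0 → 1
  0-0 → 0
  0-0 → 0
  0-0 → 0
  1-0 → 1
  0-1 → 1 (borrow)
  0-1-1 → 0 (borrow)
  1-0-1 → 0
  1-0 → 1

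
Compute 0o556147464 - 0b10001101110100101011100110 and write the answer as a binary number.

0o556147464 = 0b101101110001100111100110100 in binary.
Subtract column by column in base 2:
  0-0 → 0
  0-1 → 1 (borrow)
  1-1-1 → 1 (borrow)
  0-0-1 → 1 (borrow)
  1-0-1 → 0
  1-1 → 0
  0-1 → 1 (borrow)
  0-1-1 → 0 (borrow)
  1-0-1 → 0
  1-1 → 0
  1-0 → 1
  1-1 → 0
  0-0 → 0
  0-0 → 0
  1-1 → 0
  1-0 → 1
  0-1 → 1 (borrow)
  0-1-1 → 0 (borrow)
  0-1-1 → 0 (borrow)
  1-0-1 → 0
  1-1 → 0
  1-1 → 0
  0-0 → 0
  1-0 → 1
  1-0 → 1
  0-1 → 1 (borrow)
  1-0-1 → 0

0b11100000011000010001001110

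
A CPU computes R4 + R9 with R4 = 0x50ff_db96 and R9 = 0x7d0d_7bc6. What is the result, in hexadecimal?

Add column by column in base 16, right to left:
  6+6 = c
  9+c = 5 carry 1
  b+b+1 = 7 carry 1
  d+7+1 = 5 carry 1
  f+d+1 = d carry 1
  f+0+1 = 0 carry 1
  0+d+1 = e
  5+7 = c

0xce0d575c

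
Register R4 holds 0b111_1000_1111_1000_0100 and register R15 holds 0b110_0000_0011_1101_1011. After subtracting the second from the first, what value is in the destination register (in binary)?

Subtract column by column in base 2:
  0-1 → 1 (borrow)
  0-1-1 → 0 (borrow)
  1-0-1 → 0
  0-1 → 1 (borrow)
  0-1-1 → 0 (borrow)
  0-0-1 → 1 (borrow)
  0-1-1 → 0 (borrow)
  1-1-1 → 1 (borrow)
  1-1-1 → 1 (borrow)
  1-1-1 → 1 (borrow)
  1-0-1 → 0
  1-0 → 1
  0-0 → 0
  0-0 → 0
  0-0 → 0
  1-0 → 1
  1-0 → 1
  1-1 → 0
  1-1 → 0

0b11000101110101001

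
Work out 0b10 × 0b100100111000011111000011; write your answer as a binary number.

0b1001001110000111110000110

Multiply each base-2 digit by 2, carrying:
  1×2 = 2 → write 0 carry 1
  1×2+1 = 3 → write 1 carry 1
  0×2+1 = 1 → write 1
  0×2 = 0 → write 0
  0×2 = 0 → write 0
  0×2 = 0 → write 0
  1×2 = 2 → write 0 carry 1
  1×2+1 = 3 → write 1 carry 1
  1×2+1 = 3 → write 1 carry 1
  1×2+1 = 3 → write 1 carry 1
  1×2+1 = 3 → write 1 carry 1
  0×2+1 = 1 → write 1
  0×2 = 0 → write 0
  0×2 = 0 → write 0
  0×2 = 0 → write 0
  1×2 = 2 → write 0 carry 1
  1×2+1 = 3 → write 1 carry 1
  1×2+1 = 3 → write 1 carry 1
  0×2+1 = 1 → write 1
  0×2 = 0 → write 0
  1×2 = 2 → write 0 carry 1
  0×2+1 = 1 → write 1
  0×2 = 0 → write 0
  1×2 = 2 → write 0 carry 1
  remaining carry: 1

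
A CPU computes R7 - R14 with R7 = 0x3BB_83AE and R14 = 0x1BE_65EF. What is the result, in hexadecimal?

0x1FD1DBF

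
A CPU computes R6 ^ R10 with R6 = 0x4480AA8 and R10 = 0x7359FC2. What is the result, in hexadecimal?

0x37D956A

XOR each hex digit independently (no carries):
  4^7=3, 4^3=7, 8^5=D, 0^9=9, A^F=5, A^C=6, 8^2=A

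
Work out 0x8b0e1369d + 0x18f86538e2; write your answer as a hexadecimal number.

0x21a9466f7f

Add column by column in base 16, right to left:
  d+2 = f
  9+e = 7 carry 1
  6+8+1 = f
  3+3 = 6
  1+5 = 6
  e+6 = 4 carry 1
  0+8+1 = 9
  b+f = a carry 1
  8+8+1 = 1 carry 1
  0+1+1 = 2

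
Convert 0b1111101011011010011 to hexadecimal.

0x7D6D3

Group the bits into nibbles: 0111 1101 0110 1101 0011 → 7D6D3.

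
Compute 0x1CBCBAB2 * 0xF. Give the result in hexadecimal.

0x1AF0EF06E

Multiply each base-16 digit by 15, carrying:
  2×15 = 30 → write E carry 1
  B×15+1 = 166 → write 6 carry 10
  A×15+10 = 160 → write 0 carry 10
  B×15+10 = 175 → write F carry 10
  C×15+10 = 190 → write E carry 11
  B×15+11 = 176 → write 0 carry 11
  C×15+11 = 191 → write F carry 11
  1×15+11 = 26 → write A carry 1
  remaining carry: 1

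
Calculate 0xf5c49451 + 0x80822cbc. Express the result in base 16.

0x17646c10d

Add column by column in base 16, right to left:
  1+c = d
  5+b = 0 carry 1
  4+c+1 = 1 carry 1
  9+2+1 = c
  4+2 = 6
  c+8 = 4 carry 1
  5+0+1 = 6
  f+8 = 7 carry 1
  final carry 1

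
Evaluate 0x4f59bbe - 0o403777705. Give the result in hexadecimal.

0o403777705 = 0x40fffc5 in hexadecimal.
Subtract column by column in base 16:
  e-5 → 9
  b-c → f (borrow)
  b-f-1 → b (borrow)
  9-f-1 → 9 (borrow)
  5-f-1 → 5 (borrow)
  f-0-1 → e
  4-4 → 0

0xe59bf9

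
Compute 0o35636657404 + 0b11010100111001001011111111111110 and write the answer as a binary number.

0o35636657404 = 0b11101110011110110101111100000100 in binary.
Add column by column in base 2, right to left:
  0+0 = 0
  0+1 = 1
  1+1 = 0 carry 1
  0+1+1 = 0 carry 1
  0+1+1 = 0 carry 1
  0+1+1 = 0 carry 1
  0+1+1 = 0 carry 1
  0+1+1 = 0 carry 1
  1+1+1 = 1 carry 1
  1+1+1 = 1 carry 1
  1+1+1 = 1 carry 1
  1+1+1 = 1 carry 1
  1+1+1 = 1 carry 1
  0+1+1 = 0 carry 1
  1+0+1 = 0 carry 1
  0+1+1 = 0 carry 1
  1+0+1 = 0 carry 1
  1+0+1 = 0 carry 1
  0+1+1 = 0 carry 1
  1+0+1 = 0 carry 1
  1+0+1 = 0 carry 1
  1+1+1 = 1 carry 1
  1+1+1 = 1 carry 1
  0+1+1 = 0 carry 1
  0+0+1 = 1
  1+0 = 1
  1+1 = 0 carry 1
  1+0+1 = 0 carry 1
  0+1+1 = 0 carry 1
  1+0+1 = 0 carry 1
  1+1+1 = 1 carry 1
  1+1+1 = 1 carry 1
  final carry 1

0b111000011011000000001111100000010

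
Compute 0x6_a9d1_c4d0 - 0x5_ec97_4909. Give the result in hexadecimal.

0xbd3a7bc7

Subtract column by column in base 16:
  0-9 → 7 (borrow)
  d-0-1 → c
  4-9 → b (borrow)
  c-4-1 → 7
  1-7 → a (borrow)
  d-9-1 → 3
  9-c → d (borrow)
  a-e-1 → b (borrow)
  6-5-1 → 0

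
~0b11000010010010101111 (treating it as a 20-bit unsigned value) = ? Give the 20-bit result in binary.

0b00111101101101010000

Invert each bit: 11000010010010101111 → 00111101101101010000.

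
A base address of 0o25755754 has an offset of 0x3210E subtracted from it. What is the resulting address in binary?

0o25755754 = 0b10101111101101111101100 in binary.
0x3210E = 0b110010000100001110 in binary.
Subtract column by column in base 2:
  0-0 → 0
  0-1 → 1 (borrow)
  1-1-1 → 1 (borrow)
  1-1-1 → 1 (borrow)
  0-0-1 → 1 (borrow)
  1-0-1 → 0
  1-0 → 1
  1-0 → 1
  1-1 → 0
  1-0 → 1
  0-0 → 0
  1-0 → 1
  1-0 → 1
  0-1 → 1 (borrow)
  1-0-1 → 0
  1-0 → 1
  1-1 → 0
  1-1 → 0
  1-0 → 1
  0-0 → 0
  1-0 → 1
  0-0 → 0
  1-0 → 1

0b10101001011101011011110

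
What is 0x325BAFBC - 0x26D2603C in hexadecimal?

0xB894F80

Subtract column by column in base 16:
  C-C → 0
  B-3 → 8
  F-0 → F
  A-6 → 4
  B-2 → 9
  5-D → 8 (borrow)
  2-6-1 → B (borrow)
  3-2-1 → 0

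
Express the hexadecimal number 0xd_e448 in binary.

0b11011110010001001000

Expand each hex digit to 4 bits: d=1101 e=1110 4=0100 4=0100 8=1000.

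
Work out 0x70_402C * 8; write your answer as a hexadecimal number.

0x3820160

Multiply each base-16 digit by 8, carrying:
  C×8 = 96 → write 0 carry 6
  2×8+6 = 22 → write 6 carry 1
  0×8+1 = 1 → write 1
  4×8 = 32 → write 0 carry 2
  0×8+2 = 2 → write 2
  7×8 = 56 → write 8 carry 3
  remaining carry: 3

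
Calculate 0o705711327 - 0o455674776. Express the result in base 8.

Subtract column by column in base 8:
  7-6 → 1
  2-7 → 3 (borrow)
  3-7-1 → 3 (borrow)
  1-4-1 → 4 (borrow)
  1-7-1 → 1 (borrow)
  7-6-1 → 0
  5-5 → 0
  0-5 → 3 (borrow)
  7-4-1 → 2

0o230014331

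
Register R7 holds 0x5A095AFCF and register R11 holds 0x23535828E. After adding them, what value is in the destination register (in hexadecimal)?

0x7D5CB325D

Add column by column in base 16, right to left:
  F+E = D carry 1
  C+8+1 = 5 carry 1
  F+2+1 = 2 carry 1
  A+8+1 = 3 carry 1
  5+5+1 = B
  9+3 = C
  0+5 = 5
  A+3 = D
  5+2 = 7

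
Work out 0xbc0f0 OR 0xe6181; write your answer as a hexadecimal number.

0xfe1f1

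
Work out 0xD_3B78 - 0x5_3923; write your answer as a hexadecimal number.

Subtract column by column in base 16:
  8-3 → 5
  7-2 → 5
  B-9 → 2
  3-3 → 0
  D-5 → 8

0x80255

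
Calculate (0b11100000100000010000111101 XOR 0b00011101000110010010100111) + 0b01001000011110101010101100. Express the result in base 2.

0b101000110000100101101000110

First 0b11100000100000010000111101 XOR 0b00011101000110010010100111 = 0b11111101100110000010011010.
Add column by column in base 2, right to left:
  0+0 = 0
  1+0 = 1
  0+1 = 1
  1+1 = 0 carry 1
  1+0+1 = 0 carry 1
  0+1+1 = 0 carry 1
  0+0+1 = 1
  1+1 = 0 carry 1
  0+0+1 = 1
  0+1 = 1
  0+0 = 0
  0+1 = 1
  0+0 = 0
  1+1 = 0 carry 1
  1+1+1 = 1 carry 1
  0+1+1 = 0 carry 1
  0+1+1 = 0 carry 1
  1+0+1 = 0 carry 1
  1+0+1 = 0 carry 1
  0+0+1 = 1
  1+0 = 1
  1+1 = 0 carry 1
  1+0+1 = 0 carry 1
  1+0+1 = 0 carry 1
  1+1+1 = 1 carry 1
  1+0+1 = 0 carry 1
  final carry 1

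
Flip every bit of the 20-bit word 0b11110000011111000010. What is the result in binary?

Invert each bit: 11110000011111000010 → 00001111100000111101.

0b00001111100000111101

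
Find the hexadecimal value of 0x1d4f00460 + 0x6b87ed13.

Add column by column in base 16, right to left:
  0+3 = 3
  6+1 = 7
  4+d = 1 carry 1
  0+e+1 = f
  0+7 = 7
  f+8 = 7 carry 1
  4+b+1 = 0 carry 1
  d+6+1 = 4 carry 1
  1+0+1 = 2

0x24077f173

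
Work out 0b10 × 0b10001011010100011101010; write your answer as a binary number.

Multiply each base-2 digit by 2, carrying:
  0×2 = 0 → write 0
  1×2 = 2 → write 0 carry 1
  0×2+1 = 1 → write 1
  1×2 = 2 → write 0 carry 1
  0×2+1 = 1 → write 1
  1×2 = 2 → write 0 carry 1
  1×2+1 = 3 → write 1 carry 1
  1×2+1 = 3 → write 1 carry 1
  0×2+1 = 1 → write 1
  0×2 = 0 → write 0
  0×2 = 0 → write 0
  1×2 = 2 → write 0 carry 1
  0×2+1 = 1 → write 1
  1×2 = 2 → write 0 carry 1
  0×2+1 = 1 → write 1
  1×2 = 2 → write 0 carry 1
  1×2+1 = 3 → write 1 carry 1
  0×2+1 = 1 → write 1
  1×2 = 2 → write 0 carry 1
  0×2+1 = 1 → write 1
  0×2 = 0 → write 0
  0×2 = 0 → write 0
  1×2 = 2 → write 0 carry 1
  remaining carry: 1

0b100010110101000111010100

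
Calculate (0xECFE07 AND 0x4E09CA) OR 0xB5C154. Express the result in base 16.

0xFDC956

0xECFE07 AND 0x4E09CA = 0x4C0802.
Then OR with 0xB5C154.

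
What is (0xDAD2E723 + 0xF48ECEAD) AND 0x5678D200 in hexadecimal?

0x46609000

Add column by column in base 16, right to left:
  3+D = 0 carry 1
  2+A+1 = D
  7+E = 5 carry 1
  E+C+1 = B carry 1
  2+E+1 = 1 carry 1
  D+8+1 = 6 carry 1
  A+4+1 = F
  D+F = C carry 1
  final carry 1
Sum = 0x1CF61B5D0; now AND with 0x5678D200:
  1&0=0, C&5=4, F&6=6, 6&7=6, 1&8=0, B&D=9, 5&2=0, D&0=0, 0&0=0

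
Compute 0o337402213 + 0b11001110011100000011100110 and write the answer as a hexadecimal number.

0x6B7C571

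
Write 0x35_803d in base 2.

0b1101011000000000111101

Expand each hex digit to 4 bits: 3=0011 5=0101 8=1000 0=0000 3=0011 d=1101.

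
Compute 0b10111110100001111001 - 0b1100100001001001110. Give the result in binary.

0b1011010011000101011

Subtract column by column in base 2:
  1-0 → 1
  0-1 → 1 (borrow)
  0-1-1 → 0 (borrow)
  1-1-1 → 1 (borrow)
  1-0-1 → 0
  1-0 → 1
  1-1 → 0
  0-0 → 0
  0-0 → 0
  0-1 → 1 (borrow)
  0-0-1 → 1 (borrow)
  1-0-1 → 0
  0-0 → 0
  1-0 → 1
  1-1 → 0
  1-0 → 1
  1-0 → 1
  1-1 → 0
  0-1 → 1 (borrow)
  1-0-1 → 0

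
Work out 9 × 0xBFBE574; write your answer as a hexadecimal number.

0x6BDB1114

Multiply each base-16 digit by 9, carrying:
  4×9 = 36 → write 4 carry 2
  7×9+2 = 65 → write 1 carry 4
  5×9+4 = 49 → write 1 carry 3
  E×9+3 = 129 → write 1 carry 8
  B×9+8 = 107 → write B carry 6
  F×9+6 = 141 → write D carry 8
  B×9+8 = 107 → write B carry 6
  remaining carry: 6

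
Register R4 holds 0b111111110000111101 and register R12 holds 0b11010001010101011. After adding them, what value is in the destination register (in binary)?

0b1011001111011101000

Add column by column in base 2, right to left:
  1+1 = 0 carry 1
  0+1+1 = 0 carry 1
  1+0+1 = 0 carry 1
  1+1+1 = 1 carry 1
  1+0+1 = 0 carry 1
  1+1+1 = 1 carry 1
  0+0+1 = 1
  0+1 = 1
  0+0 = 0
  0+1 = 1
  1+0 = 1
  1+0 = 1
  1+0 = 1
  1+1 = 0 carry 1
  1+0+1 = 0 carry 1
  1+1+1 = 1 carry 1
  1+1+1 = 1 carry 1
  1+0+1 = 0 carry 1
  final carry 1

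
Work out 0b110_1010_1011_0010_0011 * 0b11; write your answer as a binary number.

Multiply each base-2 digit by 3, carrying:
  1×3 = 3 → write 1 carry 1
  1×3+1 = 4 → write 0 carry 2
  0×3+2 = 2 → write 0 carry 1
  0×3+1 = 1 → write 1
  0×3 = 0 → write 0
  1×3 = 3 → write 1 carry 1
  0×3+1 = 1 → write 1
  0×3 = 0 → write 0
  1×3 = 3 → write 1 carry 1
  1×3+1 = 4 → write 0 carry 2
  0×3+2 = 2 → write 0 carry 1
  1×3+1 = 4 → write 0 carry 2
  0×3+2 = 2 → write 0 carry 1
  1×3+1 = 4 → write 0 carry 2
  0×3+2 = 2 → write 0 carry 1
  1×3+1 = 4 → write 0 carry 2
  0×3+2 = 2 → write 0 carry 1
  1×3+1 = 4 → write 0 carry 2
  1×3+2 = 5 → write 1 carry 2
  remaining carry: 10

0b101000000000101101001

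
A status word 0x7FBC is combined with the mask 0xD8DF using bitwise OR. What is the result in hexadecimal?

OR each hex digit independently (no carries):
  7|D=F, F|8=F, B|D=F, C|F=F

0xFFFF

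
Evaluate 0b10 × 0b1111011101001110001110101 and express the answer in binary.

0b11110111010011100011101010

Multiply each base-2 digit by 2, carrying:
  1×2 = 2 → write 0 carry 1
  0×2+1 = 1 → write 1
  1×2 = 2 → write 0 carry 1
  0×2+1 = 1 → write 1
  1×2 = 2 → write 0 carry 1
  1×2+1 = 3 → write 1 carry 1
  1×2+1 = 3 → write 1 carry 1
  0×2+1 = 1 → write 1
  0×2 = 0 → write 0
  0×2 = 0 → write 0
  1×2 = 2 → write 0 carry 1
  1×2+1 = 3 → write 1 carry 1
  1×2+1 = 3 → write 1 carry 1
  0×2+1 = 1 → write 1
  0×2 = 0 → write 0
  1×2 = 2 → write 0 carry 1
  0×2+1 = 1 → write 1
  1×2 = 2 → write 0 carry 1
  1×2+1 = 3 → write 1 carry 1
  1×2+1 = 3 → write 1 carry 1
  0×2+1 = 1 → write 1
  1×2 = 2 → write 0 carry 1
  1×2+1 = 3 → write 1 carry 1
  1×2+1 = 3 → write 1 carry 1
  1×2+1 = 3 → write 1 carry 1
  remaining carry: 1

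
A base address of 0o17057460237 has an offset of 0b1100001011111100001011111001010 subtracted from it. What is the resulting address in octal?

0o2720044325

0b1100001011111100001011111001010 = 0o14137413712 in octal.
Subtract column by column in base 8:
  7-2 → 5
  3-1 → 2
  2-7 → 3 (borrow)
  0-3-1 → 4 (borrow)
  6-1-1 → 4
  4-4 → 0
  7-7 → 0
  5-3 → 2
  0-1 → 7 (borrow)
  7-4-1 → 2
  1-1 → 0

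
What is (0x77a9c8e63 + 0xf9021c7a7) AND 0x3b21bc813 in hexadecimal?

0x3021a4002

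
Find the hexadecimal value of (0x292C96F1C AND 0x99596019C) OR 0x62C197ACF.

0x6BC997BDF

0x292C96F1C AND 0x99596019C = 0x09080011C.
Then OR with 0x62C197ACF.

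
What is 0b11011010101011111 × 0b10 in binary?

0b110110101010111110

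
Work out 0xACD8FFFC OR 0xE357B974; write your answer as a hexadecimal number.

OR each hex digit independently (no carries):
  A|E=E, C|3=F, D|5=D, 8|7=F, F|B=F, F|9=F, F|7=F, C|4=C

0xEFDFFFFC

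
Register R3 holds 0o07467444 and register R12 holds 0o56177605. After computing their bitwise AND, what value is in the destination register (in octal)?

AND each oct digit independently (no carries):
  0&5=0, 7&6=6, 4&1=0, 6&7=6, 7&7=7, 4&6=4, 4&0=0, 4&5=4

0o06067404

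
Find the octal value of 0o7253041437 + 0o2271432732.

Add column by column in base 8, right to left:
  7+2 = 1 carry 1
  3+3+1 = 7
  4+7 = 3 carry 1
  1+2+1 = 4
  4+3 = 7
  0+4 = 4
  3+1 = 4
  5+7 = 4 carry 1
  2+2+1 = 5
  7+2 = 1 carry 1
  final carry 1

0o11544474371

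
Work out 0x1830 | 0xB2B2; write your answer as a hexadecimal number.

0xBAB2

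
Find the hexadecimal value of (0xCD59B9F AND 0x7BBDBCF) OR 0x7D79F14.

0x7D79F9F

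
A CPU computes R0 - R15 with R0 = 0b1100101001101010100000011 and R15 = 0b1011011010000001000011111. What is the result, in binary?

Subtract column by column in base 2:
  1-1 → 0
  1-1 → 0
  0-1 → 1 (borrow)
  0-1-1 → 0 (borrow)
  0-1-1 → 0 (borrow)
  0-0-1 → 1 (borrow)
  0-0-1 → 1 (borrow)
  0-0-1 → 1 (borrow)
  1-0-1 → 0
  0-1 → 1 (borrow)
  1-0-1 → 0
  0-0 → 0
  1-0 → 1
  0-0 → 0
  1-0 → 1
  1-0 → 1
  0-1 → 1 (borrow)
  0-0-1 → 1 (borrow)
  1-1-1 → 1 (borrow)
  0-1-1 → 0 (borrow)
  1-0-1 → 0
  0-1 → 1 (borrow)
  0-1-1 → 0 (borrow)
  1-0-1 → 0
  1-1 → 0

0b1001111101001011100100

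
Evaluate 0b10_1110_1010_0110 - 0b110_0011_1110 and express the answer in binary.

0b10100001101000

Subtract column by column in base 2:
  0-0 → 0
  1-1 → 0
  1-1 → 0
  0-1 → 1 (borrow)
  0-1-1 → 0 (borrow)
  1-1-1 → 1 (borrow)
  0-0-1 → 1 (borrow)
  1-0-1 → 0
  0-0 → 0
  1-1 → 0
  1-1 → 0
  1-0 → 1
  0-0 → 0
  1-0 → 1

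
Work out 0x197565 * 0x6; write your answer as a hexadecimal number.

0x98C05E

Multiply each base-16 digit by 6, carrying:
  5×6 = 30 → write E carry 1
  6×6+1 = 37 → write 5 carry 2
  5×6+2 = 32 → write 0 carry 2
  7×6+2 = 44 → write C carry 2
  9×6+2 = 56 → write 8 carry 3
  1×6+3 = 9 → write 9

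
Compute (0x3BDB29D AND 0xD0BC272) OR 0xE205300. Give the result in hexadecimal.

0xF29D310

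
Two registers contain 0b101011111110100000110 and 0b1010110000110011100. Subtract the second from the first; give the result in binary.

Subtract column by column in base 2:
  0-0 → 0
  1-0 → 1
  1-1 → 0
  0-1 → 1 (borrow)
  0-1-1 → 0 (borrow)
  0-0-1 → 1 (borrow)
  0-0-1 → 1 (borrow)
  0-1-1 → 0 (borrow)
  1-1-1 → 1 (borrow)
  0-0-1 → 1 (borrow)
  1-0-1 → 0
  1-0 → 1
  1-0 → 1
  1-1 → 0
  1-1 → 0
  1-0 → 1
  1-1 → 0
  0-0 → 0
  1-1 → 0
  0-0 → 0
  1-0 → 1

0b100001001101101101010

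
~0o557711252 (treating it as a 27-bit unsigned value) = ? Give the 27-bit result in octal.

Each oct digit d becomes 7−d:
  5→2, 5→2, 7→0, 7→0, 1→6, 1→6, 2→5, 5→2, 2→5

0o220066525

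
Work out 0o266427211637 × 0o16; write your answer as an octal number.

0o4773505611262

Multiply each base-8 digit by 14, carrying:
  7×14 = 98 → write 2 carry 12
  3×14+12 = 54 → write 6 carry 6
  6×14+6 = 90 → write 2 carry 11
  1×14+11 = 25 → write 1 carry 3
  1×14+3 = 17 → write 1 carry 2
  2×14+2 = 30 → write 6 carry 3
  7×14+3 = 101 → write 5 carry 12
  2×14+12 = 40 → write 0 carry 5
  4×14+5 = 61 → write 5 carry 7
  6×14+7 = 91 → write 3 carry 11
  6×14+11 = 95 → write 7 carry 11
  2×14+11 = 39 → write 7 carry 4
  remaining carry: 4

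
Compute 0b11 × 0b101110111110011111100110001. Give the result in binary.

Multiply each base-2 digit by 3, carrying:
  1×3 = 3 → write 1 carry 1
  0×3+1 = 1 → write 1
  0×3 = 0 → write 0
  0×3 = 0 → write 0
  1×3 = 3 → write 1 carry 1
  1×3+1 = 4 → write 0 carry 2
  0×3+2 = 2 → write 0 carry 1
  0×3+1 = 1 → write 1
  1×3 = 3 → write 1 carry 1
  1×3+1 = 4 → write 0 carry 2
  1×3+2 = 5 → write 1 carry 2
  1×3+2 = 5 → write 1 carry 2
  1×3+2 = 5 → write 1 carry 2
  1×3+2 = 5 → write 1 carry 2
  0×3+2 = 2 → write 0 carry 1
  0×3+1 = 1 → write 1
  1×3 = 3 → write 1 carry 1
  1×3+1 = 4 → write 0 carry 2
  1×3+2 = 5 → write 1 carry 2
  1×3+2 = 5 → write 1 carry 2
  1×3+2 = 5 → write 1 carry 2
  0×3+2 = 2 → write 0 carry 1
  1×3+1 = 4 → write 0 carry 2
  1×3+2 = 5 → write 1 carry 2
  1×3+2 = 5 → write 1 carry 2
  0×3+2 = 2 → write 0 carry 1
  1×3+1 = 4 → write 0 carry 2
  remaining carry: 10

0b10001100111011011110110010011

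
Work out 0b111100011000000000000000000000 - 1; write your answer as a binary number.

The trailing 21 digits are 0, so subtracting 1 borrows through: they become 1 and the next digit up decrements.

0b111100010111111111111111111111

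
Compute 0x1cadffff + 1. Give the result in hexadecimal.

0x1cae0000

The trailing 4 digits are F (max in base 16), so adding 1 cascades: they roll to 0 and the next digit up increments.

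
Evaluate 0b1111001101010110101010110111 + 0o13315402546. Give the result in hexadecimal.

0x6A6B701D

0b1111001101010110101010110111 = 0xF356AB7 in hexadecimal.
0o13315402546 = 0x5B360566 in hexadecimal.
Add column by column in base 16, right to left:
  7+6 = D
  B+6 = 1 carry 1
  A+5+1 = 0 carry 1
  6+0+1 = 7
  5+6 = B
  3+3 = 6
  F+B = A carry 1
  0+5+1 = 6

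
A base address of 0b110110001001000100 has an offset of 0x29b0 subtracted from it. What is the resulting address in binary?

0b110011100010010100

0x29b0 = 0b10100110110000 in binary.
Subtract column by column in base 2:
  0-0 → 0
  0-0 → 0
  1-0 → 1
  0-0 → 0
  0-1 → 1 (borrow)
  0-1-1 → 0 (borrow)
  1-0-1 → 0
  0-1 → 1 (borrow)
  0-1-1 → 0 (borrow)
  1-0-1 → 0
  0-0 → 0
  0-1 → 1 (borrow)
  0-0-1 → 1 (borrow)
  1-1-1 → 1 (borrow)
  1-0-1 → 0
  0-0 → 0
  1-0 → 1
  1-0 → 1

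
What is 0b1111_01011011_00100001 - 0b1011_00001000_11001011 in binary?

Subtract column by column in base 2:
  1-1 → 0
  0-1 → 1 (borrow)
  0-0-1 → 1 (borrow)
  0-1-1 → 0 (borrow)
  0-0-1 → 1 (borrow)
  1-0-1 → 0
  0-1 → 1 (borrow)
  0-1-1 → 0 (borrow)
  1-0-1 → 0
  1-0 → 1
  0-0 → 0
  1-1 → 0
  1-0 → 1
  0-0 → 0
  1-0 → 1
  0-0 → 0
  1-1 → 0
  1-1 → 0
  1-0 → 1
  1-1 → 0

0b1000101001001010110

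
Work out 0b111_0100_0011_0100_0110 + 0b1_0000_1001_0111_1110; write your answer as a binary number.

0b10000100110011000100

Add column by column in base 2, right to left:
  0+0 = 0
  1+1 = 0 carry 1
  1+1+1 = 1 carry 1
  0+1+1 = 0 carry 1
  0+1+1 = 0 carry 1
  0+1+1 = 0 carry 1
  1+1+1 = 1 carry 1
  0+0+1 = 1
  1+1 = 0 carry 1
  1+0+1 = 0 carry 1
  0+0+1 = 1
  0+1 = 1
  0+0 = 0
  0+0 = 0
  1+0 = 1
  0+0 = 0
  1+1 = 0 carry 1
  1+0+1 = 0 carry 1
  1+0+1 = 0 carry 1
  final carry 1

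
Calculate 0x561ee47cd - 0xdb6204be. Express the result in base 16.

0x4868c430f

Subtract column by column in base 16:
  d-e → f (borrow)
  c-b-1 → 0
  7-4 → 3
  4-0 → 4
  e-2 → c
  e-6 → 8
  1-b → 6 (borrow)
  6-d-1 → 8 (borrow)
  5-0-1 → 4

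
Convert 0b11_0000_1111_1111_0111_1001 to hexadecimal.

0x30FF79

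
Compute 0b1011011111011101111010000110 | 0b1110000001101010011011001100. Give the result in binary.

OR bit by bit (1 where either bit is 1):
  1011011111011101111010000110
| 1110000001101010011011001100
= 1111011111111111111011001110

0b1111011111111111111011001110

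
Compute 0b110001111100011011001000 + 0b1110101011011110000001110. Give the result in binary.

0b10100111011000001011010110

Add column by column in base 2, right to left:
  0+0 = 0
  0+1 = 1
  0+1 = 1
  1+1 = 0 carry 1
  0+0+1 = 1
  0+0 = 0
  1+0 = 1
  1+0 = 1
  0+0 = 0
  1+0 = 1
  1+1 = 0 carry 1
  0+1+1 = 0 carry 1
  0+1+1 = 0 carry 1
  0+1+1 = 0 carry 1
  1+0+1 = 0 carry 1
  1+1+1 = 1 carry 1
  1+1+1 = 1 carry 1
  1+0+1 = 0 carry 1
  1+1+1 = 1 carry 1
  0+0+1 = 1
  0+1 = 1
  0+0 = 0
  1+1 = 0 carry 1
  1+1+1 = 1 carry 1
  0+1+1 = 0 carry 1
  final carry 1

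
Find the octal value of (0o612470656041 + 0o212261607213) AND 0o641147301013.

0o142001010

Add column by column in base 8, right to left:
  1+3 = 4
  4+1 = 5
  0+2 = 2
  6+7 = 5 carry 1
  5+0+1 = 6
  6+6 = 4 carry 1
  0+1+1 = 2
  7+6 = 5 carry 1
  4+2+1 = 7
  2+2 = 4
  1+1 = 2
  6+2 = 0 carry 1
  final carry 1
Sum = 0o1024752465254; now AND with 0o641147301013:
  1&0=0, 0&6=0, 2&4=0, 4&1=0, 7&1=1, 5&4=4, 2&7=2, 4&3=0, 6&0=0, 5&1=1, 2&0=0, 5&1=1, 4&3=0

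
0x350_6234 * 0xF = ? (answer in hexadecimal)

0x31B5C10C

Multiply each base-16 digit by 15, carrying:
  4×15 = 60 → write C carry 3
  3×15+3 = 48 → write 0 carry 3
  2×15+3 = 33 → write 1 carry 2
  6×15+2 = 92 → write C carry 5
  0×15+5 = 5 → write 5
  5×15 = 75 → write B carry 4
  3×15+4 = 49 → write 1 carry 3
  remaining carry: 3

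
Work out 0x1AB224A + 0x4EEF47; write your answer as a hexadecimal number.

0x1FA1191

Add column by column in base 16, right to left:
  A+7 = 1 carry 1
  4+4+1 = 9
  2+F = 1 carry 1
  2+E+1 = 1 carry 1
  B+E+1 = A carry 1
  A+4+1 = F
  1+0 = 1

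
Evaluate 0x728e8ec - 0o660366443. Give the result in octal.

0x728e8ec = 0o712164354 in octal.
Subtract column by column in base 8:
  4-3 → 1
  5-4 → 1
  3-4 → 7 (borrow)
  4-6-1 → 5 (borrow)
  6-6-1 → 7 (borrow)
  1-3-1 → 5 (borrow)
  2-0-1 → 1
  1-6 → 3 (borrow)
  7-6-1 → 0

0o31575711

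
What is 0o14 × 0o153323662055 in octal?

0o2410756131034

Multiply each base-8 digit by 12, carrying:
  5×12 = 60 → write 4 carry 7
  5×12+7 = 67 → write 3 carry 8
  0×12+8 = 8 → write 0 carry 1
  2×12+1 = 25 → write 1 carry 3
  6×12+3 = 75 → write 3 carry 9
  6×12+9 = 81 → write 1 carry 10
  3×12+10 = 46 → write 6 carry 5
  2×12+5 = 29 → write 5 carry 3
  3×12+3 = 39 → write 7 carry 4
  3×12+4 = 40 → write 0 carry 5
  5×12+5 = 65 → write 1 carry 8
  1×12+8 = 20 → write 4 carry 2
  remaining carry: 2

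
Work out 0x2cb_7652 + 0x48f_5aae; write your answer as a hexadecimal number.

0x75ad100

Add column by column in base 16, right to left:
  2+e = 0 carry 1
  5+a+1 = 0 carry 1
  6+a+1 = 1 carry 1
  7+5+1 = d
  b+f = a carry 1
  c+8+1 = 5 carry 1
  2+4+1 = 7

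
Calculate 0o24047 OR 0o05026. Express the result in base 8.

OR each oct digit independently (no carries):
  2|0=2, 4|5=5, 0|0=0, 4|2=6, 7|6=7

0o25067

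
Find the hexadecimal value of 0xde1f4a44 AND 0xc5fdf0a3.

0xc41d4000

AND each hex digit independently (no carries):
  d&c=c, e&5=4, 1&f=1, f&d=d, 4&f=4, a&0=0, 4&a=0, 4&3=0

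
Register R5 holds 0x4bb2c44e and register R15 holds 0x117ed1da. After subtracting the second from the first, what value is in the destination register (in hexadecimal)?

Subtract column by column in base 16:
  e-a → 4
  4-d → 7 (borrow)
  4-1-1 → 2
  c-d → f (borrow)
  2-e-1 → 3 (borrow)
  b-7-1 → 3
  b-1 → a
  4-1 → 3

0x3a33f274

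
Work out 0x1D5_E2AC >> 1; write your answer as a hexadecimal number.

0xEAF156

1 bits is not a whole number of base-16 digits; in binary: 1110101011110001010101100 >> 1 = 111010101111000101010110.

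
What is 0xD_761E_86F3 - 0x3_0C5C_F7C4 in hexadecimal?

0xA69C18F2F

Subtract column by column in base 16:
  3-4 → F (borrow)
  F-C-1 → 2
  6-7 → F (borrow)
  8-F-1 → 8 (borrow)
  E-C-1 → 1
  1-5 → C (borrow)
  6-C-1 → 9 (borrow)
  7-0-1 → 6
  D-3 → A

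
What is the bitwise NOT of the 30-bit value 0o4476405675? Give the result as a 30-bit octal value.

0o3301372102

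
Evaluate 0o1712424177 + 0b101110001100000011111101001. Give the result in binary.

0b10100111100000011000001101000

0o1712424177 = 0b1111001010100010100001111111 in binary.
Add column by column in base 2, right to left:
  1+1 = 0 carry 1
  1+0+1 = 0 carry 1
  1+0+1 = 0 carry 1
  1+1+1 = 1 carry 1
  1+0+1 = 0 carry 1
  1+1+1 = 1 carry 1
  1+1+1 = 1 carry 1
  0+1+1 = 0 carry 1
  0+1+1 = 0 carry 1
  0+1+1 = 0 carry 1
  0+1+1 = 0 carry 1
  1+0+1 = 0 carry 1
  0+0+1 = 1
  1+0 = 1
  0+0 = 0
  0+0 = 0
  0+0 = 0
  1+1 = 0 carry 1
  0+1+1 = 0 carry 1
  1+0+1 = 0 carry 1
  0+0+1 = 1
  1+0 = 1
  0+1 = 1
  0+1 = 1
  1+1 = 0 carry 1
  1+0+1 = 0 carry 1
  1+1+1 = 1 carry 1
  1+0+1 = 0 carry 1
  final carry 1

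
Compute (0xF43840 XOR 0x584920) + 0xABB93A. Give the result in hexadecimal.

0x1582A9A

First 0xF43840 XOR 0x584920 = 0xAC7160.
Add column by column in base 16, right to left:
  0+A = A
  6+3 = 9
  1+9 = A
  7+B = 2 carry 1
  C+B+1 = 8 carry 1
  A+A+1 = 5 carry 1
  final carry 1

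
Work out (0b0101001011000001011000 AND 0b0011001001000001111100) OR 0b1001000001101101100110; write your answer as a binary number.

0b1001001001101101111110

0b0101001011000001011000 AND 0b0011001001000001111100 = 0b0001001001000001011000.
Then OR with 0b1001000001101101100110.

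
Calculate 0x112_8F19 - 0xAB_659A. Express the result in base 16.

0x67297F

Subtract column by column in base 16:
  9-A → F (borrow)
  1-9-1 → 7 (borrow)
  F-5-1 → 9
  8-6 → 2
  2-B → 7 (borrow)
  1-A-1 → 6 (borrow)
  1-0-1 → 0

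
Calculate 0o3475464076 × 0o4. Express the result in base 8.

Multiply each base-8 digit by 4, carrying:
  6×4 = 24 → write 0 carry 3
  7×4+3 = 31 → write 7 carry 3
  0×4+3 = 3 → write 3
  4×4 = 16 → write 0 carry 2
  6×4+2 = 26 → write 2 carry 3
  4×4+3 = 19 → write 3 carry 2
  5×4+2 = 22 → write 6 carry 2
  7×4+2 = 30 → write 6 carry 3
  4×4+3 = 19 → write 3 carry 2
  3×4+2 = 14 → write 6 carry 1
  remaining carry: 1

0o16366320370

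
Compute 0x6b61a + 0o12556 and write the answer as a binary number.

0b1101100101110001000

0x6b61a = 0b1101011011000011010 in binary.
0o12556 = 0b1010101101110 in binary.
Add column by column in base 2, right to left:
  0+0 = 0
  1+1 = 0 carry 1
  0+1+1 = 0 carry 1
  1+1+1 = 1 carry 1
  1+0+1 = 0 carry 1
  0+1+1 = 0 carry 1
  0+1+1 = 0 carry 1
  0+0+1 = 1
  0+1 = 1
  1+0 = 1
  1+1 = 0 carry 1
  0+0+1 = 1
  1+1 = 0 carry 1
  1+0+1 = 0 carry 1
  0+0+1 = 1
  1+0 = 1
  0+0 = 0
  1+0 = 1
  1+0 = 1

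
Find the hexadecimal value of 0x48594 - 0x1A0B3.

0x2E4E1

Subtract column by column in base 16:
  4-3 → 1
  9-B → E (borrow)
  5-0-1 → 4
  8-A → E (borrow)
  4-1-1 → 2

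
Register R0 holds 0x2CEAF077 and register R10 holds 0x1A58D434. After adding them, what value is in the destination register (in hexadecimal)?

Add column by column in base 16, right to left:
  7+4 = B
  7+3 = A
  0+4 = 4
  F+D = C carry 1
  A+8+1 = 3 carry 1
  E+5+1 = 4 carry 1
  C+A+1 = 7 carry 1
  2+1+1 = 4

0x4743C4AB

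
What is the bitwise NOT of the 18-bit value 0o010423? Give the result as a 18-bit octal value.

0o767354

Each oct digit d becomes 7−d:
  0→7, 1→6, 0→7, 4→3, 2→5, 3→4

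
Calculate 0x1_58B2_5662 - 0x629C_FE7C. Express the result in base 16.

Subtract column by column in base 16:
  2-C → 6 (borrow)
  6-7-1 → E (borrow)
  6-E-1 → 7 (borrow)
  5-F-1 → 5 (borrow)
  2-C-1 → 5 (borrow)
  B-9-1 → 1
  8-2 → 6
  5-6 → F (borrow)
  1-0-1 → 0

0xF61557E6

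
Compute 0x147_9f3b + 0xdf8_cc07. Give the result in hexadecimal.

0xf406b42

Add column by column in base 16, right to left:
  b+7 = 2 carry 1
  3+0+1 = 4
  f+c = b carry 1
  9+c+1 = 6 carry 1
  7+8+1 = 0 carry 1
  4+f+1 = 4 carry 1
  1+d+1 = f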